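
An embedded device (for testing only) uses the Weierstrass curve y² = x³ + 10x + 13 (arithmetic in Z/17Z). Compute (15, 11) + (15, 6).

O

The two points share x = 15 and their y-coordinates satisfy 11 + 6 ≡ 0 (mod 17), so they are inverses. Their sum is O.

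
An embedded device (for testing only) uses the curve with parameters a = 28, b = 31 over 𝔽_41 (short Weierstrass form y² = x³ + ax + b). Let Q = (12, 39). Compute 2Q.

tangent at (12, 39): λ = (3·12² + 28)/(2·39) ≡ 9/37. 37⁻¹ ≡ 10 (mod 41), so λ ≡ 9·10 ≡ 8.
  x = λ² - 12 - 12 = 64 - 24 ≡ 40; y = λ·(12 - 40) - 39 ≡ 24. → (40, 24)

(40, 24)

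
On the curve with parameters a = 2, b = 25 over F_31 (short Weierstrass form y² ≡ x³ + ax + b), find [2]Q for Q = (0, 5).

tangent at (0, 5): λ = (3·0² + 2)/(2·5) ≡ 2/10. 10⁻¹ ≡ 28 (mod 31), so λ ≡ 2·28 ≡ 25.
  x = λ² - 0 - 0 = 625 - 0 ≡ 5; y = λ·(0 - 5) - 5 ≡ 25. → (5, 25)

(5, 25)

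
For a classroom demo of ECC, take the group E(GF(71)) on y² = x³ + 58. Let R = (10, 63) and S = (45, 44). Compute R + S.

(40, 4)

(10, 63) + (45, 44). λ = (44 - 63)/(45 - 10) ≡ 52/35 mod 71. 35⁻¹ ≡ 69 (mod 71) since 35·69 = 2415 ≡ 1, so λ ≡ 38.
  x = λ² - 10 - 45 = 1444 - 55 ≡ 40; y = λ·(10 - 40) - 63 ≡ 4. → (40, 4)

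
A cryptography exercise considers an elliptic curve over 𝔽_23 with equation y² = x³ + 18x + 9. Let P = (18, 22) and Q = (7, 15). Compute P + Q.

(18, 22) + (7, 15). λ = (15 - 22)/(7 - 18) ≡ 16/12 mod 23. 12⁻¹ ≡ 2 (mod 23), so λ ≡ 9.
  x = λ² - 18 - 7 = 81 - 25 ≡ 10; y = λ·(18 - 10) - 22 ≡ 4. → (10, 4)

(10, 4)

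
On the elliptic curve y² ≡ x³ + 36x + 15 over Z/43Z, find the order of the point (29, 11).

2P: tangent at (29, 11): λ = (3·29² + 36)/(2·11) ≡ 22/22. 22⁻¹ ≡ 2 (mod 43) since 22·2 = 44 ≡ 1, so λ ≡ 22·2 ≡ 1.
  x = λ² - 29 - 29 = 1 - 58 ≡ 29; y = λ·(29 - 29) - 11 ≡ 32. → (29, 32)
3P: (29, 32) + (29, 11): same x and y₁ ≡ -y₂, so the sum is O.
3P = O, so the order is 3.

3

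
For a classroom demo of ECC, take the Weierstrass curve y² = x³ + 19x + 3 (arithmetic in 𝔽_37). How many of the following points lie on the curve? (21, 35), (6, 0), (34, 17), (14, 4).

(21, 35): 35² ≡ 4, rhs ≡ 6 → off.
(6, 0): 0² ≡ 0, rhs ≡ 0 → on.
(34, 17): 17² ≡ 30, rhs ≡ 30 → on.
(14, 4): 4² ≡ 16, rhs ≡ 16 → on.

3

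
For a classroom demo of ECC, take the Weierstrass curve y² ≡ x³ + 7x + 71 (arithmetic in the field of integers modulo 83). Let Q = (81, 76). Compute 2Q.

(52, 21)

tangent at (81, 76): λ = (3·81² + 7)/(2·76) ≡ 19/69. 69⁻¹ ≡ 77 (mod 83) since 69·77 = 5313 ≡ 1, so λ ≡ 19·77 ≡ 52.
  x = λ² - 81 - 81 = 2704 - 162 ≡ 52; y = λ·(81 - 52) - 76 ≡ 21. → (52, 21)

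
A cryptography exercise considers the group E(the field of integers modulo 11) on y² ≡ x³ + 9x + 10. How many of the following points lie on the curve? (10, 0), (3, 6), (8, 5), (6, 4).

2

(10, 0): 0² ≡ 0, rhs ≡ 0 → on.
(3, 6): 6² ≡ 3, rhs ≡ 9 → off.
(8, 5): 5² ≡ 3, rhs ≡ 0 → off.
(6, 4): 4² ≡ 5, rhs ≡ 5 → on.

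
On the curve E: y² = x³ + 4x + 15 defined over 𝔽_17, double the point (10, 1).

(15, 4)

tangent at (10, 1): λ = (3·10² + 4)/(2·1) ≡ 15/2. 2⁻¹ ≡ 9 (mod 17), so λ ≡ 15·9 ≡ 16.
  x = λ² - 10 - 10 = 256 - 20 ≡ 15; y = λ·(10 - 15) - 1 ≡ 4. → (15, 4)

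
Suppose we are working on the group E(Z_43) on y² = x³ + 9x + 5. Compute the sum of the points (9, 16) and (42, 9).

(17, 30)

(9, 16) + (42, 9). λ = (9 - 16)/(42 - 9) ≡ 36/33 mod 43. 33⁻¹ ≡ 30 (mod 43), so λ ≡ 5.
  x = λ² - 9 - 42 = 25 - 51 ≡ 17; y = λ·(9 - 17) - 16 ≡ 30. → (17, 30)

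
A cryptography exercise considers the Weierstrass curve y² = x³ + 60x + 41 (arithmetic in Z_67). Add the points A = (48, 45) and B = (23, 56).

(48, 45) + (23, 56). λ = (56 - 45)/(23 - 48) ≡ 11/42 mod 67. 42⁻¹ ≡ 8 (mod 67) since 42·8 = 336 ≡ 1, so λ ≡ 21.
  x = λ² - 48 - 23 = 441 - 71 ≡ 35; y = λ·(48 - 35) - 45 ≡ 27. → (35, 27)

(35, 27)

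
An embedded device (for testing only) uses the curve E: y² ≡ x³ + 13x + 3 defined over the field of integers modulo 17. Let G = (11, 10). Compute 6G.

O

Repeated addition: build up to 6G.
2G: tangent at (11, 10): λ = (3·11² + 13)/(2·10) ≡ 2/3. 3⁻¹ ≡ 6 (mod 17), so λ ≡ 2·6 ≡ 12.
  x = λ² - 11 - 11 = 144 - 22 ≡ 3; y = λ·(11 - 3) - 10 ≡ 1. → (3, 1)
3G: (3, 1) + (11, 10). λ = (10 - 1)/(11 - 3) ≡ 9/8 mod 17. 8⁻¹ ≡ 15 (mod 17), so λ ≡ 16.
  x = λ² - 3 - 11 = 256 - 14 ≡ 4; y = λ·(3 - 4) - 1 ≡ 0. → (4, 0)
4G: (4, 0) + (11, 10). λ = (10 - 0)/(11 - 4) ≡ 10/7 mod 17. 7⁻¹ ≡ 5 (mod 17), so λ ≡ 16.
  x = λ² - 4 - 11 = 256 - 15 ≡ 3; y = λ·(4 - 3) - 0 ≡ 16. → (3, 16)
5G: (3, 16) + (11, 10). λ = (10 - 16)/(11 - 3) ≡ 11/8 mod 17. 8⁻¹ ≡ 15 (mod 17), so λ ≡ 12.
  x = λ² - 3 - 11 = 144 - 14 ≡ 11; y = λ·(3 - 11) - 16 ≡ 7. → (11, 7)
6G: (11, 7) + (11, 10): same x and y₁ ≡ -y₂, so the sum is O.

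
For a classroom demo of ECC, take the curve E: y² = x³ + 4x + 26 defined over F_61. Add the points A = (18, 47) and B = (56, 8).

(18, 47) + (56, 8). λ = (8 - 47)/(56 - 18) ≡ 22/38 mod 61. 38⁻¹ ≡ 53 (mod 61) since 38·53 = 2014 ≡ 1, so λ ≡ 7.
  x = λ² - 18 - 56 = 49 - 74 ≡ 36; y = λ·(18 - 36) - 47 ≡ 10. → (36, 10)

(36, 10)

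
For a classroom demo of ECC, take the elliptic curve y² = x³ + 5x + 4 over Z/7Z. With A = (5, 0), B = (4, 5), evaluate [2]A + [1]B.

First 2A:
Repeated addition: build up to 2A.
2A: (5, 0) + (5, 0): same x and y₁ ≡ -y₂, so the sum is O.
2A = O.
Finally 2A + B:
O + (4, 5) = (4, 5) (identity).

(4, 5)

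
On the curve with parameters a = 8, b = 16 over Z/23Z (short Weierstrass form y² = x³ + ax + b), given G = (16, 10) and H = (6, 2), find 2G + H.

First 2G:
Repeated addition: build up to 2G.
2G: tangent at (16, 10): λ = (3·16² + 8)/(2·10) ≡ 17/20. 20⁻¹ ≡ 15 (mod 23) since 20·15 = 300 ≡ 1, so λ ≡ 17·15 ≡ 2.
  x = λ² - 16 - 16 = 4 - 32 ≡ 18; y = λ·(16 - 18) - 10 ≡ 9. → (18, 9)
2G = (18, 9).
Finally 2G + H:
(18, 9) + (6, 2). λ = (2 - 9)/(6 - 18) ≡ 16/11 mod 23. 11⁻¹ ≡ 21 (mod 23), so λ ≡ 14.
  x = λ² - 18 - 6 = 196 - 24 ≡ 11; y = λ·(18 - 11) - 9 ≡ 20. → (11, 20)

(11, 20)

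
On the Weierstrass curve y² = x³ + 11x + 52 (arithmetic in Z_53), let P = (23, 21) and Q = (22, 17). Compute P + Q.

(24, 28)

(23, 21) + (22, 17). λ = (17 - 21)/(22 - 23) ≡ 49/52 mod 53. 52⁻¹ ≡ 52 (mod 53) since 52·52 = 2704 ≡ 1, so λ ≡ 4.
  x = λ² - 23 - 22 = 16 - 45 ≡ 24; y = λ·(23 - 24) - 21 ≡ 28. → (24, 28)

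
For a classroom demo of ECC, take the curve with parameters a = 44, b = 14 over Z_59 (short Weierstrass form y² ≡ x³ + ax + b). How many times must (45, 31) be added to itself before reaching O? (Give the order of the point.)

4

2P: tangent at (45, 31): λ = (3·45² + 44)/(2·31) ≡ 42/3. 3⁻¹ ≡ 20 (mod 59), so λ ≡ 42·20 ≡ 14.
  x = λ² - 45 - 45 = 196 - 90 ≡ 47; y = λ·(45 - 47) - 31 ≡ 0. → (47, 0)
3P: (47, 0) + (45, 31). λ = (31 - 0)/(45 - 47) ≡ 31/57 mod 59. 57⁻¹ ≡ 29 (mod 59), so λ ≡ 14.
  x = λ² - 47 - 45 = 196 - 92 ≡ 45; y = λ·(47 - 45) - 0 ≡ 28. → (45, 28)
4P: (45, 28) + (45, 31): same x and y₁ ≡ -y₂, so the sum is O.
4P = O, so the order is 4.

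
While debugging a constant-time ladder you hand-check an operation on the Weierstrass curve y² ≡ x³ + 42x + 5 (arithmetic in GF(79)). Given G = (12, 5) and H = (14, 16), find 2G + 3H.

(76, 22)

First 2G:
Repeated addition: build up to 2G.
2G: tangent at (12, 5): λ = (3·12² + 42)/(2·5) ≡ 0/10. 10⁻¹ ≡ 8 (mod 79), so λ ≡ 0·8 ≡ 0.
  x = λ² - 12 - 12 = 0 - 24 ≡ 55; y = λ·(12 - 55) - 5 ≡ 74. → (55, 74)
2G = (55, 74).
Next 3H:
Repeated addition: build up to 3H.
2H: tangent at (14, 16): λ = (3·14² + 42)/(2·16) ≡ 77/32. 32⁻¹ ≡ 42 (mod 79), so λ ≡ 77·42 ≡ 74.
  x = λ² - 14 - 14 = 5476 - 28 ≡ 76; y = λ·(14 - 76) - 16 ≡ 57. → (76, 57)
3H: (76, 57) + (14, 16). λ = (16 - 57)/(14 - 76) ≡ 38/17 mod 79. 17⁻¹ ≡ 14 (mod 79), so λ ≡ 58.
  x = λ² - 76 - 14 = 3364 - 90 ≡ 35; y = λ·(76 - 35) - 57 ≡ 30. → (35, 30)
3H = (35, 30).
Finally 2G + 3H:
(55, 74) + (35, 30). λ = (30 - 74)/(35 - 55) ≡ 35/59 mod 79. 59⁻¹ ≡ 75 (mod 79), so λ ≡ 18.
  x = λ² - 55 - 35 = 324 - 90 ≡ 76; y = λ·(55 - 76) - 74 ≡ 22. → (76, 22)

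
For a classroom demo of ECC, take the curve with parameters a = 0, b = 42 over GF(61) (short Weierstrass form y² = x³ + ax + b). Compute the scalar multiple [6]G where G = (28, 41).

(46, 12)

Double-and-add on 6 = (110)₂. Start with G = (28, 41) for the leading 1-bit.
double: tangent at (28, 41): λ = (3·28² + 0)/(2·41) ≡ 34/21. 21⁻¹ ≡ 32 (mod 61), so λ ≡ 34·32 ≡ 51.
  x = λ² - 28 - 28 = 2601 - 56 ≡ 44; y = λ·(28 - 44) - 41 ≡ 58. → (44, 58)
add G: (44, 58) + (28, 41). λ = (41 - 58)/(28 - 44) ≡ 44/45 mod 61. 45⁻¹ ≡ 19 (mod 61), so λ ≡ 43.
  x = λ² - 44 - 28 = 1849 - 72 ≡ 8; y = λ·(44 - 8) - 58 ≡ 26. → (8, 26)
double: tangent at (8, 26): λ = (3·8² + 0)/(2·26) ≡ 9/52. 52⁻¹ ≡ 27 (mod 61), so λ ≡ 9·27 ≡ 60.
  x = λ² - 8 - 8 = 3600 - 16 ≡ 46; y = λ·(8 - 46) - 26 ≡ 12. → (46, 12)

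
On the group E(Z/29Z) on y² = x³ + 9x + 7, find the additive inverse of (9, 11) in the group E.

(9, 18)

-(9, 11) = (9, -11 mod 29) = (9, 18).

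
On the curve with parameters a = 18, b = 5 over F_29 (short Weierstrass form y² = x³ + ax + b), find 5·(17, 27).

(18, 19)

Write G = (17, 27).
Double-and-add on 5 = (101)₂. Start with G = (17, 27) for the leading 1-bit.
double: tangent at (17, 27): λ = (3·17² + 18)/(2·27) ≡ 15/25. 25⁻¹ ≡ 7 (mod 29), so λ ≡ 15·7 ≡ 18.
  x = λ² - 17 - 17 = 324 - 34 ≡ 0; y = λ·(17 - 0) - 27 ≡ 18. → (0, 18)
double: tangent at (0, 18): λ = (3·0² + 18)/(2·18) ≡ 18/7. 7⁻¹ ≡ 25 (mod 29), so λ ≡ 18·25 ≡ 15.
  x = λ² - 0 - 0 = 225 - 0 ≡ 22; y = λ·(0 - 22) - 18 ≡ 0. → (22, 0)
add G: (22, 0) + (17, 27). λ = (27 - 0)/(17 - 22) ≡ 27/24 mod 29. 24⁻¹ ≡ 23 (mod 29) since 24·23 = 552 ≡ 1, so λ ≡ 12.
  x = λ² - 22 - 17 = 144 - 39 ≡ 18; y = λ·(22 - 18) - 0 ≡ 19. → (18, 19)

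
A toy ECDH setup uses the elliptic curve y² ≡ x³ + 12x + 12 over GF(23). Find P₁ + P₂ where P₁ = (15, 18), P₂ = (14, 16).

(15, 18) + (14, 16). λ = (16 - 18)/(14 - 15) ≡ 21/22 mod 23. 22⁻¹ ≡ 22 (mod 23) since 22·22 = 484 ≡ 1, so λ ≡ 2.
  x = λ² - 15 - 14 = 4 - 29 ≡ 21; y = λ·(15 - 21) - 18 ≡ 16. → (21, 16)

(21, 16)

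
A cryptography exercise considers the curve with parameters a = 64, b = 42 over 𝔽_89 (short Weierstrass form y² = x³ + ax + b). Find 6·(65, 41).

Write P = (65, 41).
Double-and-add on 6 = (110)₂. Start with P = (65, 41) for the leading 1-bit.
double: tangent at (65, 41): λ = (3·65² + 64)/(2·41) ≡ 12/82. 82⁻¹ ≡ 38 (mod 89), so λ ≡ 12·38 ≡ 11.
  x = λ² - 65 - 65 = 121 - 130 ≡ 80; y = λ·(65 - 80) - 41 ≡ 61. → (80, 61)
add P: (80, 61) + (65, 41). λ = (41 - 61)/(65 - 80) ≡ 69/74 mod 89. 74⁻¹ ≡ 83 (mod 89) since 74·83 = 6142 ≡ 1, so λ ≡ 31.
  x = λ² - 80 - 65 = 961 - 145 ≡ 15; y = λ·(80 - 15) - 61 ≡ 85. → (15, 85)
double: tangent at (15, 85): λ = (3·15² + 64)/(2·85) ≡ 27/81. 81⁻¹ ≡ 11 (mod 89), so λ ≡ 27·11 ≡ 30.
  x = λ² - 15 - 15 = 900 - 30 ≡ 69; y = λ·(15 - 69) - 85 ≡ 75. → (69, 75)

(69, 75)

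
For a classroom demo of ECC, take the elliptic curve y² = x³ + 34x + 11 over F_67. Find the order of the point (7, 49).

5

2P: tangent at (7, 49): λ = (3·7² + 34)/(2·49) ≡ 47/31. 31⁻¹ ≡ 13 (mod 67), so λ ≡ 47·13 ≡ 8.
  x = λ² - 7 - 7 = 64 - 14 ≡ 50; y = λ·(7 - 50) - 49 ≡ 9. → (50, 9)
3P: (50, 9) + (7, 49). λ = (49 - 9)/(7 - 50) ≡ 40/24 mod 67. 24⁻¹ ≡ 14 (mod 67), so λ ≡ 24.
  x = λ² - 50 - 7 = 576 - 57 ≡ 50; y = λ·(50 - 50) - 9 ≡ 58. → (50, 58)
4P: (50, 58) + (7, 49). λ = (49 - 58)/(7 - 50) ≡ 58/24 mod 67. 24⁻¹ ≡ 14 (mod 67) since 24·14 = 336 ≡ 1, so λ ≡ 8.
  x = λ² - 50 - 7 = 64 - 57 ≡ 7; y = λ·(50 - 7) - 58 ≡ 18. → (7, 18)
5P: (7, 18) + (7, 49): same x and y₁ ≡ -y₂, so the sum is the point at infinity.
5P = the point at infinity, so the order is 5.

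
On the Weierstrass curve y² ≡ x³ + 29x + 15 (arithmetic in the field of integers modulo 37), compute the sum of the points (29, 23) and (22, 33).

(19, 5)

(29, 23) + (22, 33). λ = (33 - 23)/(22 - 29) ≡ 10/30 mod 37. 30⁻¹ ≡ 21 (mod 37), so λ ≡ 25.
  x = λ² - 29 - 22 = 625 - 51 ≡ 19; y = λ·(29 - 19) - 23 ≡ 5. → (19, 5)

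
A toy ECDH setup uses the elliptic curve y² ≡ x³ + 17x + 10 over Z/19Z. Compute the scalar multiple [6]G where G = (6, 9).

(6, 10)

Double-and-add on 6 = (110)₂. Start with G = (6, 9) for the leading 1-bit.
double: tangent at (6, 9): λ = (3·6² + 17)/(2·9) ≡ 11/18. 18⁻¹ ≡ 18 (mod 19) since 18·18 = 324 ≡ 1, so λ ≡ 11·18 ≡ 8.
  x = λ² - 6 - 6 = 64 - 12 ≡ 14; y = λ·(6 - 14) - 9 ≡ 3. → (14, 3)
add G: (14, 3) + (6, 9). λ = (9 - 3)/(6 - 14) ≡ 6/11 mod 19. 11⁻¹ ≡ 7 (mod 19), so λ ≡ 4.
  x = λ² - 14 - 6 = 16 - 20 ≡ 15; y = λ·(14 - 15) - 3 ≡ 12. → (15, 12)
double: tangent at (15, 12): λ = (3·15² + 17)/(2·12) ≡ 8/5. 5⁻¹ ≡ 4 (mod 19), so λ ≡ 8·4 ≡ 13.
  x = λ² - 15 - 15 = 169 - 30 ≡ 6; y = λ·(15 - 6) - 12 ≡ 10. → (6, 10)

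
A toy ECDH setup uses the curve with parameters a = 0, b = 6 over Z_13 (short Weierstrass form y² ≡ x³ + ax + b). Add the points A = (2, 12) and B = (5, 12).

(6, 1)

(2, 12) + (5, 12). λ = (12 - 12)/(5 - 2) ≡ 0/3 mod 13. 3⁻¹ ≡ 9 (mod 13), so λ ≡ 0.
  x = λ² - 2 - 5 = 0 - 7 ≡ 6; y = λ·(2 - 6) - 12 ≡ 1. → (6, 1)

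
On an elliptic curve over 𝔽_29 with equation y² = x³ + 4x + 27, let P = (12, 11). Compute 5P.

(6, 8)

Repeated addition: build up to 5P.
2P: tangent at (12, 11): λ = (3·12² + 4)/(2·11) ≡ 1/22. 22⁻¹ ≡ 4 (mod 29) since 22·4 = 88 ≡ 1, so λ ≡ 1·4 ≡ 4.
  x = λ² - 12 - 12 = 16 - 24 ≡ 21; y = λ·(12 - 21) - 11 ≡ 11. → (21, 11)
3P: (21, 11) + (12, 11). λ = (11 - 11)/(12 - 21) ≡ 0/20 mod 29. 20⁻¹ ≡ 16 (mod 29) since 20·16 = 320 ≡ 1, so λ ≡ 0.
  x = λ² - 21 - 12 = 0 - 33 ≡ 25; y = λ·(21 - 25) - 11 ≡ 18. → (25, 18)
4P: (25, 18) + (12, 11). λ = (11 - 18)/(12 - 25) ≡ 22/16 mod 29. 16⁻¹ ≡ 20 (mod 29) since 16·20 = 320 ≡ 1, so λ ≡ 5.
  x = λ² - 25 - 12 = 25 - 37 ≡ 17; y = λ·(25 - 17) - 18 ≡ 22. → (17, 22)
5P: (17, 22) + (12, 11). λ = (11 - 22)/(12 - 17) ≡ 18/24 mod 29. 24⁻¹ ≡ 23 (mod 29), so λ ≡ 8.
  x = λ² - 17 - 12 = 64 - 29 ≡ 6; y = λ·(17 - 6) - 22 ≡ 8. → (6, 8)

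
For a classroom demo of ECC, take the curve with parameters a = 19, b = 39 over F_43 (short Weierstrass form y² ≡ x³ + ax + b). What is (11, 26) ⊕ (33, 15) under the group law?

(11, 26) + (33, 15). λ = (15 - 26)/(33 - 11) ≡ 32/22 mod 43. 22⁻¹ ≡ 2 (mod 43), so λ ≡ 21.
  x = λ² - 11 - 33 = 441 - 44 ≡ 10; y = λ·(11 - 10) - 26 ≡ 38. → (10, 38)

(10, 38)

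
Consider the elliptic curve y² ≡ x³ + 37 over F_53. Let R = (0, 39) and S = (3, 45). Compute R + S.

(1, 12)

(0, 39) + (3, 45). λ = (45 - 39)/(3 - 0) ≡ 6/3 mod 53. 3⁻¹ ≡ 18 (mod 53), so λ ≡ 2.
  x = λ² - 0 - 3 = 4 - 3 ≡ 1; y = λ·(0 - 1) - 39 ≡ 12. → (1, 12)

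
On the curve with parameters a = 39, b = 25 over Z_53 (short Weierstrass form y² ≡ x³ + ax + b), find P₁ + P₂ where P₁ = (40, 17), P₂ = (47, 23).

(10, 39)

(40, 17) + (47, 23). λ = (23 - 17)/(47 - 40) ≡ 6/7 mod 53. 7⁻¹ ≡ 38 (mod 53) since 7·38 = 266 ≡ 1, so λ ≡ 16.
  x = λ² - 40 - 47 = 256 - 87 ≡ 10; y = λ·(40 - 10) - 17 ≡ 39. → (10, 39)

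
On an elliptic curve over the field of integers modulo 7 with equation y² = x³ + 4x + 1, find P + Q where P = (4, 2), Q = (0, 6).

(4, 2) + (0, 6). λ = (6 - 2)/(0 - 4) ≡ 4/3 mod 7. 3⁻¹ ≡ 5 (mod 7), so λ ≡ 6.
  x = λ² - 4 - 0 = 36 - 4 ≡ 4; y = λ·(4 - 4) - 2 ≡ 5. → (4, 5)

(4, 5)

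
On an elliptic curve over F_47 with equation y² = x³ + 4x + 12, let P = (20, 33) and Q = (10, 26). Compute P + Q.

(20, 33) + (10, 26). λ = (26 - 33)/(10 - 20) ≡ 40/37 mod 47. 37⁻¹ ≡ 14 (mod 47) since 37·14 = 518 ≡ 1, so λ ≡ 43.
  x = λ² - 20 - 10 = 1849 - 30 ≡ 33; y = λ·(20 - 33) - 33 ≡ 19. → (33, 19)

(33, 19)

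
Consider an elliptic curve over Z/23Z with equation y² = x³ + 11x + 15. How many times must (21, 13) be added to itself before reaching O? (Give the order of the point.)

5

2P: tangent at (21, 13): λ = (3·21² + 11)/(2·13) ≡ 0/3. 3⁻¹ ≡ 8 (mod 23), so λ ≡ 0·8 ≡ 0.
  x = λ² - 21 - 21 = 0 - 42 ≡ 4; y = λ·(21 - 4) - 13 ≡ 10. → (4, 10)
3P: (4, 10) + (21, 13). λ = (13 - 10)/(21 - 4) ≡ 3/17 mod 23. 17⁻¹ ≡ 19 (mod 23) since 17·19 = 323 ≡ 1, so λ ≡ 11.
  x = λ² - 4 - 21 = 121 - 25 ≡ 4; y = λ·(4 - 4) - 10 ≡ 13. → (4, 13)
4P: (4, 13) + (21, 13). λ = (13 - 13)/(21 - 4) ≡ 0/17 mod 23. 17⁻¹ ≡ 19 (mod 23) since 17·19 = 323 ≡ 1, so λ ≡ 0.
  x = λ² - 4 - 21 = 0 - 25 ≡ 21; y = λ·(4 - 21) - 13 ≡ 10. → (21, 10)
5P: (21, 10) + (21, 13): same x and y₁ ≡ -y₂, so the sum is O.
5P = O, so the order is 5.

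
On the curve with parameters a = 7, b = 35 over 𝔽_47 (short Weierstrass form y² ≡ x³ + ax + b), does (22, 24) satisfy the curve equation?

no

y² = 24² ≡ 12; x³ + 7x + 35 = 10837 ≡ 27 (mod 47). 12 ≠ 27.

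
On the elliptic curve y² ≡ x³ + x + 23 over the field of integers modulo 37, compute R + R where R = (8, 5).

tangent at (8, 5): λ = (3·8² + 1)/(2·5) ≡ 8/10. 10⁻¹ ≡ 26 (mod 37) since 10·26 = 260 ≡ 1, so λ ≡ 8·26 ≡ 23.
  x = λ² - 8 - 8 = 529 - 16 ≡ 32; y = λ·(8 - 32) - 5 ≡ 35. → (32, 35)

(32, 35)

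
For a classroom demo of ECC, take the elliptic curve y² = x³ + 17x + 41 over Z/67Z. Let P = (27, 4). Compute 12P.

Double-and-add on 12 = (1100)₂. Start with P = (27, 4) for the leading 1-bit.
double: tangent at (27, 4): λ = (3·27² + 17)/(2·4) ≡ 60/8. 8⁻¹ ≡ 42 (mod 67) since 8·42 = 336 ≡ 1, so λ ≡ 60·42 ≡ 41.
  x = λ² - 27 - 27 = 1681 - 54 ≡ 19; y = λ·(27 - 19) - 4 ≡ 56. → (19, 56)
add P: (19, 56) + (27, 4). λ = (4 - 56)/(27 - 19) ≡ 15/8 mod 67. 8⁻¹ ≡ 42 (mod 67), so λ ≡ 27.
  x = λ² - 19 - 27 = 729 - 46 ≡ 13; y = λ·(19 - 13) - 56 ≡ 39. → (13, 39)
double: tangent at (13, 39): λ = (3·13² + 17)/(2·39) ≡ 55/11. 11⁻¹ ≡ 61 (mod 67), so λ ≡ 55·61 ≡ 5.
  x = λ² - 13 - 13 = 25 - 26 ≡ 66; y = λ·(13 - 66) - 39 ≡ 31. → (66, 31)
double: tangent at (66, 31): λ = (3·66² + 17)/(2·31) ≡ 20/62. 62⁻¹ ≡ 40 (mod 67) since 62·40 = 2480 ≡ 1, so λ ≡ 20·40 ≡ 63.
  x = λ² - 66 - 66 = 3969 - 132 ≡ 18; y = λ·(66 - 18) - 31 ≡ 45. → (18, 45)

(18, 45)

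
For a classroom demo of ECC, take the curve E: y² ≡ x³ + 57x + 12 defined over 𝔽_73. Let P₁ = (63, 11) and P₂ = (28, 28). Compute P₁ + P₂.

(63, 11) + (28, 28). λ = (28 - 11)/(28 - 63) ≡ 17/38 mod 73. 38⁻¹ ≡ 25 (mod 73) since 38·25 = 950 ≡ 1, so λ ≡ 60.
  x = λ² - 63 - 28 = 3600 - 91 ≡ 5; y = λ·(63 - 5) - 11 ≡ 38. → (5, 38)

(5, 38)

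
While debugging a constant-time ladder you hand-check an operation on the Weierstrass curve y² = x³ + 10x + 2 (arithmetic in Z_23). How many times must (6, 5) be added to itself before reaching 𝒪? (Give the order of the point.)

2P: tangent at (6, 5): λ = (3·6² + 10)/(2·5) ≡ 3/10. 10⁻¹ ≡ 7 (mod 23), so λ ≡ 3·7 ≡ 21.
  x = λ² - 6 - 6 = 441 - 12 ≡ 15; y = λ·(6 - 15) - 5 ≡ 13. → (15, 13)
3P: (15, 13) + (6, 5). λ = (5 - 13)/(6 - 15) ≡ 15/14 mod 23. 14⁻¹ ≡ 5 (mod 23), so λ ≡ 6.
  x = λ² - 15 - 6 = 36 - 21 ≡ 15; y = λ·(15 - 15) - 13 ≡ 10. → (15, 10)
4P: (15, 10) + (6, 5). λ = (5 - 10)/(6 - 15) ≡ 18/14 mod 23. 14⁻¹ ≡ 5 (mod 23) since 14·5 = 70 ≡ 1, so λ ≡ 21.
  x = λ² - 15 - 6 = 441 - 21 ≡ 6; y = λ·(15 - 6) - 10 ≡ 18. → (6, 18)
5P: (6, 18) + (6, 5): same x and y₁ ≡ -y₂, so the sum is 𝒪.
5P = 𝒪, so the order is 5.

5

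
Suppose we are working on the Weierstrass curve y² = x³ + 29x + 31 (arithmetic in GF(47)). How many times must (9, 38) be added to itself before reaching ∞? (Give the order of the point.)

2P: tangent at (9, 38): λ = (3·9² + 29)/(2·38) ≡ 37/29. 29⁻¹ ≡ 13 (mod 47) since 29·13 = 377 ≡ 1, so λ ≡ 37·13 ≡ 11.
  x = λ² - 9 - 9 = 121 - 18 ≡ 9; y = λ·(9 - 9) - 38 ≡ 9. → (9, 9)
3P: (9, 9) + (9, 38): same x and y₁ ≡ -y₂, so the sum is ∞.
3P = ∞, so the order is 3.

3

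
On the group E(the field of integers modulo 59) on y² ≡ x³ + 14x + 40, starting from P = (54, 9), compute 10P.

Double-and-add on 10 = (1010)₂. Start with P = (54, 9) for the leading 1-bit.
double: tangent at (54, 9): λ = (3·54² + 14)/(2·9) ≡ 30/18. 18⁻¹ ≡ 23 (mod 59), so λ ≡ 30·23 ≡ 41.
  x = λ² - 54 - 54 = 1681 - 108 ≡ 39; y = λ·(54 - 39) - 9 ≡ 16. → (39, 16)
double: tangent at (39, 16): λ = (3·39² + 14)/(2·16) ≡ 34/32. 32⁻¹ ≡ 24 (mod 59), so λ ≡ 34·24 ≡ 49.
  x = λ² - 39 - 39 = 2401 - 78 ≡ 22; y = λ·(39 - 22) - 16 ≡ 50. → (22, 50)
add P: (22, 50) + (54, 9). λ = (9 - 50)/(54 - 22) ≡ 18/32 mod 59. 32⁻¹ ≡ 24 (mod 59), so λ ≡ 19.
  x = λ² - 22 - 54 = 361 - 76 ≡ 49; y = λ·(22 - 49) - 50 ≡ 27. → (49, 27)
double: tangent at (49, 27): λ = (3·49² + 14)/(2·27) ≡ 19/54. 54⁻¹ ≡ 47 (mod 59) since 54·47 = 2538 ≡ 1, so λ ≡ 19·47 ≡ 8.
  x = λ² - 49 - 49 = 64 - 98 ≡ 25; y = λ·(49 - 25) - 27 ≡ 47. → (25, 47)

(25, 47)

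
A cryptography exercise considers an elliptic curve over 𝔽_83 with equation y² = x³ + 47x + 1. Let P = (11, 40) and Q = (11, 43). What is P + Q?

O

The two points share x = 11 and their y-coordinates satisfy 40 + 43 ≡ 0 (mod 83), so they are inverses. Their sum is O.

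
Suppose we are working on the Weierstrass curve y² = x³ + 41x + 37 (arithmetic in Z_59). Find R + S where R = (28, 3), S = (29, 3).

(28, 3) + (29, 3). λ = (3 - 3)/(29 - 28) ≡ 0/1 mod 59. 1⁻¹ ≡ 1 (mod 59) since 1·1 = 1 ≡ 1, so λ ≡ 0.
  x = λ² - 28 - 29 = 0 - 57 ≡ 2; y = λ·(28 - 2) - 3 ≡ 56. → (2, 56)

(2, 56)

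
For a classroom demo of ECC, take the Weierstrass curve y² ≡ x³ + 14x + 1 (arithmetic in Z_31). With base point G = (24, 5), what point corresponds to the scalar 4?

Double-and-add on 4 = (100)₂. Start with G = (24, 5) for the leading 1-bit.
double: tangent at (24, 5): λ = (3·24² + 14)/(2·5) ≡ 6/10. 10⁻¹ ≡ 28 (mod 31), so λ ≡ 6·28 ≡ 13.
  x = λ² - 24 - 24 = 169 - 48 ≡ 28; y = λ·(24 - 28) - 5 ≡ 5. → (28, 5)
double: tangent at (28, 5): λ = (3·28² + 14)/(2·5) ≡ 10/10. 10⁻¹ ≡ 28 (mod 31) since 10·28 = 280 ≡ 1, so λ ≡ 10·28 ≡ 1.
  x = λ² - 28 - 28 = 1 - 56 ≡ 7; y = λ·(28 - 7) - 5 ≡ 16. → (7, 16)

(7, 16)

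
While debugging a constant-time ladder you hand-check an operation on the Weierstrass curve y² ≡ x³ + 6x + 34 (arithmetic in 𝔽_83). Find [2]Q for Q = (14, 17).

tangent at (14, 17): λ = (3·14² + 6)/(2·17) ≡ 13/34. 34⁻¹ ≡ 22 (mod 83), so λ ≡ 13·22 ≡ 37.
  x = λ² - 14 - 14 = 1369 - 28 ≡ 13; y = λ·(14 - 13) - 17 ≡ 20. → (13, 20)

(13, 20)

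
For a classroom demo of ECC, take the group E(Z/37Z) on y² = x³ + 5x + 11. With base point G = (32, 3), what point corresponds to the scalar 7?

(13, 4)

Double-and-add on 7 = (111)₂. Start with G = (32, 3) for the leading 1-bit.
double: tangent at (32, 3): λ = (3·32² + 5)/(2·3) ≡ 6/6. 6⁻¹ ≡ 31 (mod 37), so λ ≡ 6·31 ≡ 1.
  x = λ² - 32 - 32 = 1 - 64 ≡ 11; y = λ·(32 - 11) - 3 ≡ 18. → (11, 18)
add G: (11, 18) + (32, 3). λ = (3 - 18)/(32 - 11) ≡ 22/21 mod 37. 21⁻¹ ≡ 30 (mod 37), so λ ≡ 31.
  x = λ² - 11 - 32 = 961 - 43 ≡ 30; y = λ·(11 - 30) - 18 ≡ 22. → (30, 22)
double: tangent at (30, 22): λ = (3·30² + 5)/(2·22) ≡ 4/7. 7⁻¹ ≡ 16 (mod 37) since 7·16 = 112 ≡ 1, so λ ≡ 4·16 ≡ 27.
  x = λ² - 30 - 30 = 729 - 60 ≡ 3; y = λ·(30 - 3) - 22 ≡ 4. → (3, 4)
add G: (3, 4) + (32, 3). λ = (3 - 4)/(32 - 3) ≡ 36/29 mod 37. 29⁻¹ ≡ 23 (mod 37) since 29·23 = 667 ≡ 1, so λ ≡ 14.
  x = λ² - 3 - 32 = 196 - 35 ≡ 13; y = λ·(3 - 13) - 4 ≡ 4. → (13, 4)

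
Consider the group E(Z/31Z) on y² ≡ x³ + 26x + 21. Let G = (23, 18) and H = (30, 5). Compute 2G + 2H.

(28, 3)

First 2G:
Repeated addition: build up to 2G.
2G: tangent at (23, 18): λ = (3·23² + 26)/(2·18) ≡ 1/5. 5⁻¹ ≡ 25 (mod 31) since 5·25 = 125 ≡ 1, so λ ≡ 1·25 ≡ 25.
  x = λ² - 23 - 23 = 625 - 46 ≡ 21; y = λ·(23 - 21) - 18 ≡ 1. → (21, 1)
2G = (21, 1).
Next 2H:
Repeated addition: build up to 2H.
2H: tangent at (30, 5): λ = (3·30² + 26)/(2·5) ≡ 29/10. 10⁻¹ ≡ 28 (mod 31), so λ ≡ 29·28 ≡ 6.
  x = λ² - 30 - 30 = 36 - 60 ≡ 7; y = λ·(30 - 7) - 5 ≡ 9. → (7, 9)
2H = (7, 9).
Finally 2G + 2H:
(21, 1) + (7, 9). λ = (9 - 1)/(7 - 21) ≡ 8/17 mod 31. 17⁻¹ ≡ 11 (mod 31), so λ ≡ 26.
  x = λ² - 21 - 7 = 676 - 28 ≡ 28; y = λ·(21 - 28) - 1 ≡ 3. → (28, 3)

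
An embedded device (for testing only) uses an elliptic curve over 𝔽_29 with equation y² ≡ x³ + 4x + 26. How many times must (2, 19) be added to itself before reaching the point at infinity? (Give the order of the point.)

2P: tangent at (2, 19): λ = (3·2² + 4)/(2·19) ≡ 16/9. 9⁻¹ ≡ 13 (mod 29), so λ ≡ 16·13 ≡ 5.
  x = λ² - 2 - 2 = 25 - 4 ≡ 21; y = λ·(2 - 21) - 19 ≡ 2. → (21, 2)
3P: (21, 2) + (2, 19). λ = (19 - 2)/(2 - 21) ≡ 17/10 mod 29. 10⁻¹ ≡ 3 (mod 29), so λ ≡ 22.
  x = λ² - 21 - 2 = 484 - 23 ≡ 26; y = λ·(21 - 26) - 2 ≡ 4. → (26, 4)
4P: (26, 4) + (2, 19). λ = (19 - 4)/(2 - 26) ≡ 15/5 mod 29. 5⁻¹ ≡ 6 (mod 29), so λ ≡ 3.
  x = λ² - 26 - 2 = 9 - 28 ≡ 10; y = λ·(26 - 10) - 4 ≡ 15. → (10, 15)
5P: (10, 15) + (2, 19). λ = (19 - 15)/(2 - 10) ≡ 4/21 mod 29. 21⁻¹ ≡ 18 (mod 29), so λ ≡ 14.
  x = λ² - 10 - 2 = 196 - 12 ≡ 10; y = λ·(10 - 10) - 15 ≡ 14. → (10, 14)
6P: (10, 14) + (2, 19). λ = (19 - 14)/(2 - 10) ≡ 5/21 mod 29. 21⁻¹ ≡ 18 (mod 29), so λ ≡ 3.
  x = λ² - 10 - 2 = 9 - 12 ≡ 26; y = λ·(10 - 26) - 14 ≡ 25. → (26, 25)
7P: (26, 25) + (2, 19). λ = (19 - 25)/(2 - 26) ≡ 23/5 mod 29. 5⁻¹ ≡ 6 (mod 29) since 5·6 = 30 ≡ 1, so λ ≡ 22.
  x = λ² - 26 - 2 = 484 - 28 ≡ 21; y = λ·(26 - 21) - 25 ≡ 27. → (21, 27)
8P: (21, 27) + (2, 19). λ = (19 - 27)/(2 - 21) ≡ 21/10 mod 29. 10⁻¹ ≡ 3 (mod 29), so λ ≡ 5.
  x = λ² - 21 - 2 = 25 - 23 ≡ 2; y = λ·(21 - 2) - 27 ≡ 10. → (2, 10)
9P: (2, 10) + (2, 19): same x and y₁ ≡ -y₂, so the sum is the point at infinity.
9P = the point at infinity, so the order is 9.

9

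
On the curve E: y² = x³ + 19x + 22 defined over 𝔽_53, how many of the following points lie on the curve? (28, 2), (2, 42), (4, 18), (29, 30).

(28, 2): 2² ≡ 4, rhs ≡ 34 → off.
(2, 42): 42² ≡ 15, rhs ≡ 15 → on.
(4, 18): 18² ≡ 6, rhs ≡ 3 → off.
(29, 30): 30² ≡ 52, rhs ≡ 52 → on.

2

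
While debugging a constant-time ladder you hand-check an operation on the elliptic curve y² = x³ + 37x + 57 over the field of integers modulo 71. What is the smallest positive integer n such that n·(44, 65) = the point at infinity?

2P: tangent at (44, 65): λ = (3·44² + 37)/(2·65) ≡ 23/59. 59⁻¹ ≡ 65 (mod 71), so λ ≡ 23·65 ≡ 4.
  x = λ² - 44 - 44 = 16 - 88 ≡ 70; y = λ·(44 - 70) - 65 ≡ 44. → (70, 44)
3P: (70, 44) + (44, 65). λ = (65 - 44)/(44 - 70) ≡ 21/45 mod 71. 45⁻¹ ≡ 30 (mod 71), so λ ≡ 62.
  x = λ² - 70 - 44 = 3844 - 114 ≡ 38; y = λ·(70 - 38) - 44 ≡ 23. → (38, 23)
4P: (38, 23) + (44, 65). λ = (65 - 23)/(44 - 38) ≡ 42/6 mod 71. 6⁻¹ ≡ 12 (mod 71) since 6·12 = 72 ≡ 1, so λ ≡ 7.
  x = λ² - 38 - 44 = 49 - 82 ≡ 38; y = λ·(38 - 38) - 23 ≡ 48. → (38, 48)
5P: (38, 48) + (44, 65). λ = (65 - 48)/(44 - 38) ≡ 17/6 mod 71. 6⁻¹ ≡ 12 (mod 71) since 6·12 = 72 ≡ 1, so λ ≡ 62.
  x = λ² - 38 - 44 = 3844 - 82 ≡ 70; y = λ·(38 - 70) - 48 ≡ 27. → (70, 27)
6P: (70, 27) + (44, 65). λ = (65 - 27)/(44 - 70) ≡ 38/45 mod 71. 45⁻¹ ≡ 30 (mod 71), so λ ≡ 4.
  x = λ² - 70 - 44 = 16 - 114 ≡ 44; y = λ·(70 - 44) - 27 ≡ 6. → (44, 6)
7P: (44, 6) + (44, 65): same x and y₁ ≡ -y₂, so the sum is the point at infinity.
7P = the point at infinity, so the order is 7.

7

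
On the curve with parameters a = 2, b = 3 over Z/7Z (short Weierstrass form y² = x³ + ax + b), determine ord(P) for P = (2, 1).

2P: tangent at (2, 1): λ = (3·2² + 2)/(2·1) ≡ 0/2. 2⁻¹ ≡ 4 (mod 7) since 2·4 = 8 ≡ 1, so λ ≡ 0·4 ≡ 0.
  x = λ² - 2 - 2 = 0 - 4 ≡ 3; y = λ·(2 - 3) - 1 ≡ 6. → (3, 6)
3P: (3, 6) + (2, 1). λ = (1 - 6)/(2 - 3) ≡ 2/6 mod 7. 6⁻¹ ≡ 6 (mod 7) since 6·6 = 36 ≡ 1, so λ ≡ 5.
  x = λ² - 3 - 2 = 25 - 5 ≡ 6; y = λ·(3 - 6) - 6 ≡ 0. → (6, 0)
4P: (6, 0) + (2, 1). λ = (1 - 0)/(2 - 6) ≡ 1/3 mod 7. 3⁻¹ ≡ 5 (mod 7) since 3·5 = 15 ≡ 1, so λ ≡ 5.
  x = λ² - 6 - 2 = 25 - 8 ≡ 3; y = λ·(6 - 3) - 0 ≡ 1. → (3, 1)
5P: (3, 1) + (2, 1). λ = (1 - 1)/(2 - 3) ≡ 0/6 mod 7. 6⁻¹ ≡ 6 (mod 7), so λ ≡ 0.
  x = λ² - 3 - 2 = 0 - 5 ≡ 2; y = λ·(3 - 2) - 1 ≡ 6. → (2, 6)
6P: (2, 6) + (2, 1): same x and y₁ ≡ -y₂, so the sum is 𝒪.
6P = 𝒪, so the order is 6.

6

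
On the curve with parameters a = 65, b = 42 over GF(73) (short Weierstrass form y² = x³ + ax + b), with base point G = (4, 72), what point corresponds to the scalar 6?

(6, 8)

Repeated addition: build up to 6G.
2G: tangent at (4, 72): λ = (3·4² + 65)/(2·72) ≡ 40/71. 71⁻¹ ≡ 36 (mod 73), so λ ≡ 40·36 ≡ 53.
  x = λ² - 4 - 4 = 2809 - 8 ≡ 27; y = λ·(4 - 27) - 72 ≡ 23. → (27, 23)
3G: (27, 23) + (4, 72). λ = (72 - 23)/(4 - 27) ≡ 49/50 mod 73. 50⁻¹ ≡ 19 (mod 73), so λ ≡ 55.
  x = λ² - 27 - 4 = 3025 - 31 ≡ 1; y = λ·(27 - 1) - 23 ≡ 20. → (1, 20)
4G: (1, 20) + (4, 72). λ = (72 - 20)/(4 - 1) ≡ 52/3 mod 73. 3⁻¹ ≡ 49 (mod 73) since 3·49 = 147 ≡ 1, so λ ≡ 66.
  x = λ² - 1 - 4 = 4356 - 5 ≡ 44; y = λ·(1 - 44) - 20 ≡ 62. → (44, 62)
5G: (44, 62) + (4, 72). λ = (72 - 62)/(4 - 44) ≡ 10/33 mod 73. 33⁻¹ ≡ 31 (mod 73), so λ ≡ 18.
  x = λ² - 44 - 4 = 324 - 48 ≡ 57; y = λ·(44 - 57) - 62 ≡ 69. → (57, 69)
6G: (57, 69) + (4, 72). λ = (72 - 69)/(4 - 57) ≡ 3/20 mod 73. 20⁻¹ ≡ 11 (mod 73) since 20·11 = 220 ≡ 1, so λ ≡ 33.
  x = λ² - 57 - 4 = 1089 - 61 ≡ 6; y = λ·(57 - 6) - 69 ≡ 8. → (6, 8)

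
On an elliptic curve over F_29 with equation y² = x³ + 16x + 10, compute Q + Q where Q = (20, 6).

(14, 22)

tangent at (20, 6): λ = (3·20² + 16)/(2·6) ≡ 27/12. 12⁻¹ ≡ 17 (mod 29) since 12·17 = 204 ≡ 1, so λ ≡ 27·17 ≡ 24.
  x = λ² - 20 - 20 = 576 - 40 ≡ 14; y = λ·(20 - 14) - 6 ≡ 22. → (14, 22)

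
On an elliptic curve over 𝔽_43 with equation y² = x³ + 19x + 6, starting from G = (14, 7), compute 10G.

Double-and-add on 10 = (1010)₂. Start with G = (14, 7) for the leading 1-bit.
double: tangent at (14, 7): λ = (3·14² + 19)/(2·7) ≡ 5/14. 14⁻¹ ≡ 40 (mod 43) since 14·40 = 560 ≡ 1, so λ ≡ 5·40 ≡ 28.
  x = λ² - 14 - 14 = 784 - 28 ≡ 25; y = λ·(14 - 25) - 7 ≡ 29. → (25, 29)
double: tangent at (25, 29): λ = (3·25² + 19)/(2·29) ≡ 2/15. 15⁻¹ ≡ 23 (mod 43) since 15·23 = 345 ≡ 1, so λ ≡ 2·23 ≡ 3.
  x = λ² - 25 - 25 = 9 - 50 ≡ 2; y = λ·(25 - 2) - 29 ≡ 40. → (2, 40)
add G: (2, 40) + (14, 7). λ = (7 - 40)/(14 - 2) ≡ 10/12 mod 43. 12⁻¹ ≡ 18 (mod 43), so λ ≡ 8.
  x = λ² - 2 - 14 = 64 - 16 ≡ 5; y = λ·(2 - 5) - 40 ≡ 22. → (5, 22)
double: tangent at (5, 22): λ = (3·5² + 19)/(2·22) ≡ 8/1. 1⁻¹ ≡ 1 (mod 43) since 1·1 = 1 ≡ 1, so λ ≡ 8·1 ≡ 8.
  x = λ² - 5 - 5 = 64 - 10 ≡ 11; y = λ·(5 - 11) - 22 ≡ 16. → (11, 16)

(11, 16)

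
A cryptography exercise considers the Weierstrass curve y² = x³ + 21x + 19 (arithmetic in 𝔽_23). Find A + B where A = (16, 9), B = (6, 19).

(16, 9) + (6, 19). λ = (19 - 9)/(6 - 16) ≡ 10/13 mod 23. 13⁻¹ ≡ 16 (mod 23), so λ ≡ 22.
  x = λ² - 16 - 6 = 484 - 22 ≡ 2; y = λ·(16 - 2) - 9 ≡ 0. → (2, 0)

(2, 0)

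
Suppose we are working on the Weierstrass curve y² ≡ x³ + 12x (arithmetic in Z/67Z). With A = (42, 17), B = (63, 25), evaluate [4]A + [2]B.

(65, 54)

First 4A:
Repeated addition: build up to 4A.
2A: tangent at (42, 17): λ = (3·42² + 12)/(2·17) ≡ 11/34. 34⁻¹ ≡ 2 (mod 67), so λ ≡ 11·2 ≡ 22.
  x = λ² - 42 - 42 = 484 - 84 ≡ 65; y = λ·(42 - 65) - 17 ≡ 13. → (65, 13)
3A: (65, 13) + (42, 17). λ = (17 - 13)/(42 - 65) ≡ 4/44 mod 67. 44⁻¹ ≡ 32 (mod 67) since 44·32 = 1408 ≡ 1, so λ ≡ 61.
  x = λ² - 65 - 42 = 3721 - 107 ≡ 63; y = λ·(65 - 63) - 13 ≡ 42. → (63, 42)
4A: (63, 42) + (42, 17). λ = (17 - 42)/(42 - 63) ≡ 42/46 mod 67. 46⁻¹ ≡ 51 (mod 67), so λ ≡ 65.
  x = λ² - 63 - 42 = 4225 - 105 ≡ 33; y = λ·(63 - 33) - 42 ≡ 32. → (33, 32)
4A = (33, 32).
Next 2B:
Repeated addition: build up to 2B.
2B: tangent at (63, 25): λ = (3·63² + 12)/(2·25) ≡ 60/50. 50⁻¹ ≡ 63 (mod 67), so λ ≡ 60·63 ≡ 28.
  x = λ² - 63 - 63 = 784 - 126 ≡ 55; y = λ·(63 - 55) - 25 ≡ 65. → (55, 65)
2B = (55, 65).
Finally 4A + 2B:
(33, 32) + (55, 65). λ = (65 - 32)/(55 - 33) ≡ 33/22 mod 67. 22⁻¹ ≡ 64 (mod 67) since 22·64 = 1408 ≡ 1, so λ ≡ 35.
  x = λ² - 33 - 55 = 1225 - 88 ≡ 65; y = λ·(33 - 65) - 32 ≡ 54. → (65, 54)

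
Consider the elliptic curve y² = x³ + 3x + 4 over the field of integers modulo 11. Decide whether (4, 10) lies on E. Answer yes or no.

no

y² = 10² ≡ 1; x³ + 3x + 4 = 80 ≡ 3 (mod 11). 1 ≠ 3.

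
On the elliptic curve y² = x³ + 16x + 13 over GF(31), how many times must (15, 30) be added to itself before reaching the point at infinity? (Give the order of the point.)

7

2P: tangent at (15, 30): λ = (3·15² + 16)/(2·30) ≡ 9/29. 29⁻¹ ≡ 15 (mod 31) since 29·15 = 435 ≡ 1, so λ ≡ 9·15 ≡ 11.
  x = λ² - 15 - 15 = 121 - 30 ≡ 29; y = λ·(15 - 29) - 30 ≡ 2. → (29, 2)
3P: (29, 2) + (15, 30). λ = (30 - 2)/(15 - 29) ≡ 28/17 mod 31. 17⁻¹ ≡ 11 (mod 31), so λ ≡ 29.
  x = λ² - 29 - 15 = 841 - 44 ≡ 22; y = λ·(29 - 22) - 2 ≡ 15. → (22, 15)
4P: (22, 15) + (15, 30). λ = (30 - 15)/(15 - 22) ≡ 15/24 mod 31. 24⁻¹ ≡ 22 (mod 31), so λ ≡ 20.
  x = λ² - 22 - 15 = 400 - 37 ≡ 22; y = λ·(22 - 22) - 15 ≡ 16. → (22, 16)
5P: (22, 16) + (15, 30). λ = (30 - 16)/(15 - 22) ≡ 14/24 mod 31. 24⁻¹ ≡ 22 (mod 31), so λ ≡ 29.
  x = λ² - 22 - 15 = 841 - 37 ≡ 29; y = λ·(22 - 29) - 16 ≡ 29. → (29, 29)
6P: (29, 29) + (15, 30). λ = (30 - 29)/(15 - 29) ≡ 1/17 mod 31. 17⁻¹ ≡ 11 (mod 31) since 17·11 = 187 ≡ 1, so λ ≡ 11.
  x = λ² - 29 - 15 = 121 - 44 ≡ 15; y = λ·(29 - 15) - 29 ≡ 1. → (15, 1)
7P: (15, 1) + (15, 30): same x and y₁ ≡ -y₂, so the sum is the point at infinity.
7P = the point at infinity, so the order is 7.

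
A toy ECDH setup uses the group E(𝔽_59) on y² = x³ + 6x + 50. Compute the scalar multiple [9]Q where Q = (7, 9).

(24, 34)

Double-and-add on 9 = (1001)₂. Start with Q = (7, 9) for the leading 1-bit.
double: tangent at (7, 9): λ = (3·7² + 6)/(2·9) ≡ 35/18. 18⁻¹ ≡ 23 (mod 59), so λ ≡ 35·23 ≡ 38.
  x = λ² - 7 - 7 = 1444 - 14 ≡ 14; y = λ·(7 - 14) - 9 ≡ 20. → (14, 20)
double: tangent at (14, 20): λ = (3·14² + 6)/(2·20) ≡ 4/40. 40⁻¹ ≡ 31 (mod 59) since 40·31 = 1240 ≡ 1, so λ ≡ 4·31 ≡ 6.
  x = λ² - 14 - 14 = 36 - 28 ≡ 8; y = λ·(14 - 8) - 20 ≡ 16. → (8, 16)
double: tangent at (8, 16): λ = (3·8² + 6)/(2·16) ≡ 21/32. 32⁻¹ ≡ 24 (mod 59) since 32·24 = 768 ≡ 1, so λ ≡ 21·24 ≡ 32.
  x = λ² - 8 - 8 = 1024 - 16 ≡ 5; y = λ·(8 - 5) - 16 ≡ 21. → (5, 21)
add Q: (5, 21) + (7, 9). λ = (9 - 21)/(7 - 5) ≡ 47/2 mod 59. 2⁻¹ ≡ 30 (mod 59), so λ ≡ 53.
  x = λ² - 5 - 7 = 2809 - 12 ≡ 24; y = λ·(5 - 24) - 21 ≡ 34. → (24, 34)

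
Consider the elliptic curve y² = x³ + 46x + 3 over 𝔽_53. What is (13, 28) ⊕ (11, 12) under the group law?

(13, 28) + (11, 12). λ = (12 - 28)/(11 - 13) ≡ 37/51 mod 53. 51⁻¹ ≡ 26 (mod 53), so λ ≡ 8.
  x = λ² - 13 - 11 = 64 - 24 ≡ 40; y = λ·(13 - 40) - 28 ≡ 21. → (40, 21)

(40, 21)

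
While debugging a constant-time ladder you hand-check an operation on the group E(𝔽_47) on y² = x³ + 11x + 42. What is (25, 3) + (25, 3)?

(45, 24)

tangent at (25, 3): λ = (3·25² + 11)/(2·3) ≡ 6/6. 6⁻¹ ≡ 8 (mod 47), so λ ≡ 6·8 ≡ 1.
  x = λ² - 25 - 25 = 1 - 50 ≡ 45; y = λ·(25 - 45) - 3 ≡ 24. → (45, 24)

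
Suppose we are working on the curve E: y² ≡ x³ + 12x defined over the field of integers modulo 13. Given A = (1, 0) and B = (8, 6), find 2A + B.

First 2A:
Repeated addition: build up to 2A.
2A: (1, 0) + (1, 0): same x and y₁ ≡ -y₂, so the sum is 𝒪.
2A = 𝒪.
Finally 2A + B:
𝒪 + (8, 6) = (8, 6) (identity).

(8, 6)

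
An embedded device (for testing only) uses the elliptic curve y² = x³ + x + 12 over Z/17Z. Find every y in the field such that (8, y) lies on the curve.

none

x³ + 1x + 12 = 532 ≡ 5 (mod 17).
5 is a non-residue mod 17; no y exists.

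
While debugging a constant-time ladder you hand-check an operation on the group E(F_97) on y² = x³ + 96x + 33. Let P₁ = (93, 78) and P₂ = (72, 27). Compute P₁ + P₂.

(25, 4)

(93, 78) + (72, 27). λ = (27 - 78)/(72 - 93) ≡ 46/76 mod 97. 76⁻¹ ≡ 60 (mod 97), so λ ≡ 44.
  x = λ² - 93 - 72 = 1936 - 165 ≡ 25; y = λ·(93 - 25) - 78 ≡ 4. → (25, 4)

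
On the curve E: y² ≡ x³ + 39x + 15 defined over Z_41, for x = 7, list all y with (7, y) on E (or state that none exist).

4, 37

x³ + 39x + 15 = 631 ≡ 16 (mod 41).
Square roots of 16 mod 41: 4 and 37 (since 4² = 16 ≡ 16).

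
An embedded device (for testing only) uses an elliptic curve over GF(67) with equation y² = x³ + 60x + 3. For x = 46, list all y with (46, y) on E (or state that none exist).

x³ + 60x + 3 = 100099 ≡ 1 (mod 67).
Square roots of 1 mod 67: 1 and 66 (since 1² = 1 ≡ 1).

1, 66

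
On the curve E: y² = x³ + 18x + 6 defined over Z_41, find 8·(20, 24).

Write P = (20, 24).
Repeated addition: build up to 8P.
2P: tangent at (20, 24): λ = (3·20² + 18)/(2·24) ≡ 29/7. 7⁻¹ ≡ 6 (mod 41) since 7·6 = 42 ≡ 1, so λ ≡ 29·6 ≡ 10.
  x = λ² - 20 - 20 = 100 - 40 ≡ 19; y = λ·(20 - 19) - 24 ≡ 27. → (19, 27)
3P: (19, 27) + (20, 24). λ = (24 - 27)/(20 - 19) ≡ 38/1 mod 41. 1⁻¹ ≡ 1 (mod 41) since 1·1 = 1 ≡ 1, so λ ≡ 38.
  x = λ² - 19 - 20 = 1444 - 39 ≡ 11; y = λ·(19 - 11) - 27 ≡ 31. → (11, 31)
4P: (11, 31) + (20, 24). λ = (24 - 31)/(20 - 11) ≡ 34/9 mod 41. 9⁻¹ ≡ 32 (mod 41) since 9·32 = 288 ≡ 1, so λ ≡ 22.
  x = λ² - 11 - 20 = 484 - 31 ≡ 2; y = λ·(11 - 2) - 31 ≡ 3. → (2, 3)
5P: (2, 3) + (20, 24). λ = (24 - 3)/(20 - 2) ≡ 21/18 mod 41. 18⁻¹ ≡ 16 (mod 41) since 18·16 = 288 ≡ 1, so λ ≡ 8.
  x = λ² - 2 - 20 = 64 - 22 ≡ 1; y = λ·(2 - 1) - 3 ≡ 5. → (1, 5)
6P: (1, 5) + (20, 24). λ = (24 - 5)/(20 - 1) ≡ 19/19 mod 41. 19⁻¹ ≡ 13 (mod 41) since 19·13 = 247 ≡ 1, so λ ≡ 1.
  x = λ² - 1 - 20 = 1 - 21 ≡ 21; y = λ·(1 - 21) - 5 ≡ 16. → (21, 16)
7P: (21, 16) + (20, 24). λ = (24 - 16)/(20 - 21) ≡ 8/40 mod 41. 40⁻¹ ≡ 40 (mod 41), so λ ≡ 33.
  x = λ² - 21 - 20 = 1089 - 41 ≡ 23; y = λ·(21 - 23) - 16 ≡ 0. → (23, 0)
8P: (23, 0) + (20, 24). λ = (24 - 0)/(20 - 23) ≡ 24/38 mod 41. 38⁻¹ ≡ 27 (mod 41), so λ ≡ 33.
  x = λ² - 23 - 20 = 1089 - 43 ≡ 21; y = λ·(23 - 21) - 0 ≡ 25. → (21, 25)

(21, 25)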